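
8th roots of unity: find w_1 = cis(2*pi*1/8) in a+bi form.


Angle = 360*1/8 = 45°
a = cos(45°) = 0.7071
b = sin(45°) = 0.7071

0.7071 + 0.7071i


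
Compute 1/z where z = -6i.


|z|^2 = 0+36 = 36
1/z = (0 + 6i)/36

1/z = 0 + 0.1667i


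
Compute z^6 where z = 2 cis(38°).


r^6 = 2^6 = 64
n*theta = 6*38° = 228° = 228° (mod 360)
a = 64*cos(228°) = -42.8244
b = 64*sin(228°) = -47.5613

64 cis(228°) = -42.8244 - 47.5613i


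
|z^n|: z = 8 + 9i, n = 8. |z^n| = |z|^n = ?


|z| = sqrt(64+81) = sqrt(145) = 12.0416
|z^8| = |z|^8 = (sqrt(145))^8 = 145^4 = 442050625

|z^8| = 442050625


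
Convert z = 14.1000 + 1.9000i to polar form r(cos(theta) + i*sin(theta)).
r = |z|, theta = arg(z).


r = sqrt(198.81+3.61) = sqrt(202.42) = 14.2274
theta = atan2(1.9, 14.1) = 7.6745 degrees

r = 14.2274, theta = 7.6745 degrees


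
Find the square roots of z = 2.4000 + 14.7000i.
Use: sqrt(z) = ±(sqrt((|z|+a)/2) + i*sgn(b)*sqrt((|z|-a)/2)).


|z| = sqrt(5.76+216.09) = 14.8946
sqrt((|z|+a)/2) = sqrt((14.8946+2.4)/2) = sqrt(8.6473) = 2.9406
sqrt((|z|-a)/2) = sqrt((14.8946-2.4)/2) = sqrt(6.2473) = 2.4995

±(2.9406 + 2.4995i) i.e. 2.9406 + 2.4995i and -2.9406 - 2.4995i


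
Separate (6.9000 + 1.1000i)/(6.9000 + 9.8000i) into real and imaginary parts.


Multiply by conjugate: (6.9000 + 1.1000i)(6.9000 - 9.8000i) / (6.9^2 + 9.8^2)
Numerator real = 6.9*6.9 + 1.1*9.8 = 58.39
Numerator imag = 1.1*6.9 - 6.9*9.8 = -60.03
Denominator = 143.65
Re(z) = 58.39/143.65 = 0.4065
Im(z) = -60.03/143.65 = -0.4179

Re(z) = 0.4065, Im(z) = -0.4179


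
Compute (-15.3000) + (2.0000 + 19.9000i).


Real: -15.3 + 2 = -13.3
Imag: 0 + 19.9 = 19.9

-13.3000 + 19.9000i


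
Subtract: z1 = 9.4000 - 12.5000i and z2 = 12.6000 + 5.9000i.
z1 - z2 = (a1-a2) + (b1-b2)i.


Real: 9.4 - 12.6 = -3.2
Imag: -12.5 - 5.9 = -18.4

-3.2000 - 18.4000i


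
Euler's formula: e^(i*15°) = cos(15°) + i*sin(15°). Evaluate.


cos(15°) = 0.9659
sin(15°) = 0.2588

e^(i*15°) = 0.9659 + 0.2588i


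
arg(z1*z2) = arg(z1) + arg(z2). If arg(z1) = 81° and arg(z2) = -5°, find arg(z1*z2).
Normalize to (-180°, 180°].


arg(z1*z2) = 81° - 5° = 76°
Normalized to (-180°, 180°]: 76°

76°


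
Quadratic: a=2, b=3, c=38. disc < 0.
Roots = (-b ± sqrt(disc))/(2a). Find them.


disc = 3^2 - 4*2*38 = 9 - 304 = -295
sqrt(|disc|) = sqrt(295) = 17.1756
Real part = -3/(2*2) = -0.7500
Imag part = 17.1756/(2*2) = 4.2939

-0.7500 ± 4.2939i


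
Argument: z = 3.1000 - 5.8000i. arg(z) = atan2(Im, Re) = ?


Re = 3.1, Im = -5.8
arg = atan2(-5.8, 3.1) = -61.8763 degrees

arg(z) = -61.8763 degrees


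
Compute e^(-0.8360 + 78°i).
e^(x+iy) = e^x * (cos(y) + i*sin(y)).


e^-0.8360 = 0.43344
cos(78°) = 0.2079
sin(78°) = 0.97815
Real = 0.43344*0.2079 = 0.0901
Imag = 0.43344*0.97815 = 0.4240

0.0901 + 0.4240i


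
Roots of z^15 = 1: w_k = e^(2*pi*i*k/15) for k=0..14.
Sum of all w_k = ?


The sum of all 15th roots of unity is 0.
Geometric series: (1 - w^15)/(1 - w) = (1-1)/(1-w) = 0 since w^15 = 1, w ≠ 1.
Alternatively: coefficient of z^14 in z^15 - 1 is 0.

0


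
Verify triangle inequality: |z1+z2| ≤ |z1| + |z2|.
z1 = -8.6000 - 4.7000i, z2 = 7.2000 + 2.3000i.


|z1| = sqrt((-8.6)^2 + (-4.7)^2) = sqrt(96.05) = 9.8005
|z2| = sqrt(7.2^2 + 2.3^2) = sqrt(57.13) = 7.5584
z1+z2 = -1.4000 - 2.4000i
|z1+z2| = sqrt(7.72) = 2.7785
|z1|+|z2| = 9.8005 + 7.5584 = 17.3589

|z1+z2| = 2.7785 ≤ |z1|+|z2| = 17.3589 (verified)


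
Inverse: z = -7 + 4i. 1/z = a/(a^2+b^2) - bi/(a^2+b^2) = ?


|z|^2 = 49+16 = 65
1/z = (-7 - 4i)/65

1/z = -0.1077 - 0.0615i


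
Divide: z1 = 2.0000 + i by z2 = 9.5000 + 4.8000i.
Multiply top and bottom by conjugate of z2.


Conjugate of z2 = 9.5000 - 4.8000i
Numerator: (2.0000 + i)(9.5000 - 4.8000i) = 23.8000 - 0.1000i
Denominator: 9.5^2 + 4.8^2 = 113.29
Result = (23.8000 - 0.1000i)/113.29

0.2101 - 0.0009i


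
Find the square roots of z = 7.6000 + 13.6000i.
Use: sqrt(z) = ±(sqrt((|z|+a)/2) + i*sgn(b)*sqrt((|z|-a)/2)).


|z| = sqrt(57.76+184.96) = 15.5795
sqrt((|z|+a)/2) = sqrt((15.5795+7.6)/2) = sqrt(11.5897) = 3.4044
sqrt((|z|-a)/2) = sqrt((15.5795-7.6)/2) = sqrt(3.9897) = 1.9974

±(3.4044 + 1.9974i) i.e. 3.4044 + 1.9974i and -3.4044 - 1.9974i


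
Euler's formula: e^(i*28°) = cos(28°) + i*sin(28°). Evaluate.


cos(28°) = 0.8829
sin(28°) = 0.4695

e^(i*28°) = 0.8829 + 0.4695i


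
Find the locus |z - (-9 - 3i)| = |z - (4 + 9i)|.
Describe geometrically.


Equal distances means the locus is the perpendicular bisector of z1 and z2.
Midpoint = ((-9+4)/2, (-3+9)/2) = (-2.5000, 3.0000)

Perpendicular bisector through (-2.5000, 3.0000)


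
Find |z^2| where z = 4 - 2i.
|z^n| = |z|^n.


|z| = sqrt(16+4) = sqrt(20) = 4.4721
|z^2| = |z|^2 = (sqrt(20))^2 = 20

|z^2| = 20


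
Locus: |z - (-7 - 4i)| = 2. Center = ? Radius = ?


|z - z0| = r is a circle with center z0 and radius r.
Center = (-7, -4), radius = 2

Circle with center (-7, -4) and radius 2


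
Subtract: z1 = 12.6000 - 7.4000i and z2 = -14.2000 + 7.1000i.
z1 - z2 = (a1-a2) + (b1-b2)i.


Real: 12.6 + 14.2 = 26.8
Imag: -7.4 - 7.1 = -14.5

26.8000 - 14.5000i


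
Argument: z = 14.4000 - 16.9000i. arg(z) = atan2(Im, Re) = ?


Re = 14.4, Im = -16.9
arg = atan2(-16.9, 14.4) = -49.5666 degrees

arg(z) = -49.5666 degrees


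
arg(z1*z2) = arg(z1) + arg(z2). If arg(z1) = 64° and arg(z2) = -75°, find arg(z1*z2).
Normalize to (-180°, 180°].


arg(z1*z2) = 64° - 75° = -11°
Normalized to (-180°, 180°]: -11°

-11°


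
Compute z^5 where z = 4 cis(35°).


r^5 = 4^5 = 1024
n*theta = 5*35° = 175° = 175° (mod 360)
a = 1024*cos(175°) = -1020.1034
b = 1024*sin(175°) = 89.2475

1024 cis(175°) = -1020.1034 + 89.2475i


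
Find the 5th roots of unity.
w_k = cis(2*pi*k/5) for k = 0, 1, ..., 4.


The 5th roots of unity are cis(360k/5°) for k=0..4
Angle step = 360/5 = 72°
Primitive root: cis(72°)
Primitive root = 0.3090 + 0.9511i

5 roots at angles: 0°, 72°, 144°, 216°, 288°


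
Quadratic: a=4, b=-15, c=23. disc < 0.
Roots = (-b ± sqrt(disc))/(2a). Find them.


disc = (-15)^2 - 4*4*23 = 225 - 368 = -143
sqrt(|disc|) = sqrt(143) = 11.9583
Real part = 15/(2*4) = 1.8750
Imag part = 11.9583/(2*4) = 1.4948

1.8750 ± 1.4948i


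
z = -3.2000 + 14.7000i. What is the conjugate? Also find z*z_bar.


z_bar = -3.2000 - 14.7000i
z*z_bar = (-3.2)^2 + 14.7^2 = 10.24 + 216.09 = 226.33

z_bar = -3.2000 - 14.7000i, z*z_bar = 226.33


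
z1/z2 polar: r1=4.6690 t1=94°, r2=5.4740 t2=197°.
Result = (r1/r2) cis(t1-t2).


r = 4.6690 / 5.4740 = 0.8529
theta = 94° - 197° = -103° = 257° (mod 360)

0.8529 cis(257°)


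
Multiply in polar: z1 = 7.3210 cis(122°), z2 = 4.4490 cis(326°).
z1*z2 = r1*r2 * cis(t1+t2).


r = 7.3210 * 4.4490 = 32.5711
theta = 122° + 326° = 448° = 88° (mod 360)

32.5711 cis(88°)


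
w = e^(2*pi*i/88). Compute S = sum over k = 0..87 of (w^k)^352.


The roots are w_k = w^k with w = e^(2*pi*i/88), and (w^k)^352 = (w^352)^k.
So S = 1 + u + u^2 + ... + u^(87) with u = w^352.
352 = 4*88 + 0, so 352 is a multiple of 88 and u = (w^88)^4 = 1.
Every one of the 88 terms equals 1: S = 88

S = 88


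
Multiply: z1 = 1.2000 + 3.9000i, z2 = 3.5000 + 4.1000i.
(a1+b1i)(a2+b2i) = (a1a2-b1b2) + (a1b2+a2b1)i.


Real = 1.2*3.5 - 3.9*4.1 = 4.2 - 15.99 = -11.79
Imag = 1.2*4.1 + 3.5*3.9 = 4.92 + 13.65 = 18.57

-11.7900 + 18.5700i


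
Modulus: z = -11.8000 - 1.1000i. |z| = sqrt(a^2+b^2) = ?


|z| = sqrt((-11.8)^2 + (-1.1)^2) = sqrt(139.24 + 1.21) = sqrt(140.45) = 11.8512

|z| = 11.8512


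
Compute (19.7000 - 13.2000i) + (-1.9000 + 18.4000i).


Real: 19.7 - 1.9 = 17.8
Imag: -13.2 + 18.4 = 5.2

17.8000 + 5.2000i


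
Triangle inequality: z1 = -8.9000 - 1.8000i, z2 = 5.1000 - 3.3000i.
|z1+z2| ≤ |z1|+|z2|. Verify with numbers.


|z1| = sqrt((-8.9)^2 + (-1.8)^2) = sqrt(82.45) = 9.0802
|z2| = sqrt(5.1^2 + (-3.3)^2) = sqrt(36.9) = 6.0745
z1+z2 = -3.8000 - 5.1000i
|z1+z2| = sqrt(40.45) = 6.3600
|z1|+|z2| = 9.0802 + 6.0745 = 15.1547

|z1+z2| = 6.3600 ≤ |z1|+|z2| = 15.1547 (verified)


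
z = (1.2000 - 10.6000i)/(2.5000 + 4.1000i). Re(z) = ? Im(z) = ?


Multiply by conjugate: (1.2000 - 10.6000i)(2.5000 - 4.1000i) / (2.5^2 + 4.1^2)
Numerator real = 1.2*2.5 - (10.6)*4.1 = -40.46
Numerator imag = -10.6*2.5 - 1.2*4.1 = -31.42
Denominator = 23.06
Re(z) = -40.46/23.06 = -1.7546
Im(z) = -31.42/23.06 = -1.3625

Re(z) = -1.7546, Im(z) = -1.3625


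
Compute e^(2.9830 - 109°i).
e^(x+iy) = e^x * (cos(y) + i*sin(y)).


e^2.9830 = 19.74697
cos(-109°) = -0.32557
sin(-109°) = -0.945519
Real = 19.74697*(-0.32557) = -6.4290
Imag = 19.74697*(-0.945519) = -18.6711

-6.4290 - 18.6711i


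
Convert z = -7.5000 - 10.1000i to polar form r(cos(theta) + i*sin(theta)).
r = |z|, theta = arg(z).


r = sqrt(56.25+102.01) = sqrt(158.26) = 12.5801
theta = atan2(-10.1, -7.5) = -126.5966 degrees

r = 12.5801, theta = -126.5966 degrees


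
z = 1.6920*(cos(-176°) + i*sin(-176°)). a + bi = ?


a = 1.6920*cos(-176°) = 1.6920*(-0.9976) = -1.6879
b = 1.6920*sin(-176°) = 1.6920*(-0.06976) = -0.1180

-1.6879 - 0.1180i


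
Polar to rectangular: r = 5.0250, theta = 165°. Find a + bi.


a = 5.0250*cos(165°) = 5.0250*(-0.96593) = -4.8538
b = 5.0250*sin(165°) = 5.0250*0.25882 = 1.3006

-4.8538 + 1.3006i


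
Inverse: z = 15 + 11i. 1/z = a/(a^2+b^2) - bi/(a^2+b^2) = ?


|z|^2 = 225+121 = 346
1/z = (15 - 11i)/346

1/z = 0.0434 - 0.0318i


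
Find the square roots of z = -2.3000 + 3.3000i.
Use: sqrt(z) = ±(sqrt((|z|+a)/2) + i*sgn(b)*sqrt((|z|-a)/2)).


|z| = sqrt(5.29+10.89) = 4.0224
sqrt((|z|+a)/2) = sqrt((4.0224+(-2.3))/2) = sqrt(0.8612) = 0.9280
sqrt((|z|-a)/2) = sqrt((4.0224-(-2.3))/2) = sqrt(3.1612) = 1.7780

±(0.9280 + 1.7780i) i.e. 0.9280 + 1.7780i and -0.9280 - 1.7780i


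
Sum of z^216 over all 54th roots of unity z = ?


The roots are w_k = w^k with w = e^(2*pi*i/54), and (w^k)^216 = (w^216)^k.
So S = 1 + u + u^2 + ... + u^(53) with u = w^216.
216 = 4*54 + 0, so 216 is a multiple of 54 and u = (w^54)^4 = 1.
Every one of the 54 terms equals 1: S = 54

S = 54


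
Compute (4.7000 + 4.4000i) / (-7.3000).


Conjugate of z2 = -7.3000
Numerator: (4.7000 + 4.4000i)(-7.3000) = -34.3100 - 32.1200i
Denominator: (-7.3)^2 + 0^2 = 53.29
Result = (-34.3100 - 32.1200i)/53.29

-0.6438 - 0.6027i


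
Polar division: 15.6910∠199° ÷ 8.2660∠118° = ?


r = 15.6910 / 8.2660 = 1.8983
theta = 199° - 118° = 81° = 81° (mod 360)

1.8983 cis(81°)


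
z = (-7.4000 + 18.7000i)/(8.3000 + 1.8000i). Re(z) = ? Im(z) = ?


Multiply by conjugate: (-7.4000 + 18.7000i)(8.3000 - 1.8000i) / (8.3^2 + 1.8^2)
Numerator real = -7.4*8.3 + 18.7*1.8 = -27.76
Numerator imag = 18.7*8.3 - (-7.4)*1.8 = 168.53
Denominator = 72.13
Re(z) = -27.76/72.13 = -0.3849
Im(z) = 168.53/72.13 = 2.3365

Re(z) = -0.3849, Im(z) = 2.3365


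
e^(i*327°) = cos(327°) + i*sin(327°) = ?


cos(327°) = 0.8387
sin(327°) = -0.5446

e^(i*327°) = 0.8387 - 0.5446i


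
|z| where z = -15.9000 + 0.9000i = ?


|z| = sqrt((-15.9)^2 + 0.9^2) = sqrt(252.81 + 0.81) = sqrt(253.62) = 15.9255

|z| = 15.9255


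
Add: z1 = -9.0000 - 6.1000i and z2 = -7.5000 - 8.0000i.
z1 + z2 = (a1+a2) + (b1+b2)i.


Real: -9 - 7.5 = -16.5
Imag: -6.1 - 8 = -14.1

-16.5000 - 14.1000i


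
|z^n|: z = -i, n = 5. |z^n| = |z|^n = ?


|z| = sqrt(0+1) = sqrt(1) = 1
|z^5| = |z|^5 = 1^5 = 1

|z^5| = 1


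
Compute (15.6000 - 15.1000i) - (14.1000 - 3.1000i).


Real: 15.6 - 14.1 = 1.5
Imag: -15.1 + 3.1 = -12

1.5000 - 12.0000i


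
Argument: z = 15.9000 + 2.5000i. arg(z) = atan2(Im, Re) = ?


Re = 15.9, Im = 2.5
arg = atan2(2.5, 15.9) = 8.9356 degrees

arg(z) = 8.9356 degrees


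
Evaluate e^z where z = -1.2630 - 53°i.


e^-1.2630 = 0.2828
cos(-53°) = 0.6018
sin(-53°) = -0.79864
Real = 0.2828*0.6018 = 0.1702
Imag = 0.2828*(-0.79864) = -0.2259

0.1702 - 0.2259i


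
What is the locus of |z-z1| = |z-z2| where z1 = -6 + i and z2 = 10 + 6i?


Equal distances means the locus is the perpendicular bisector of z1 and z2.
Midpoint = ((-6+10)/2, (1+6)/2) = (2.0000, 3.5000)

Perpendicular bisector through (2.0000, 3.5000)


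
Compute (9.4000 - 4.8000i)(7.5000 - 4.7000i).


Real = 9.4*7.5 - (-4.8)*(-4.7) = 70.5 - 22.56 = 47.94
Imag = 9.4*(-4.7) + 7.5*(-4.8) = -44.18 - (36) = -80.18

47.9400 - 80.1800i


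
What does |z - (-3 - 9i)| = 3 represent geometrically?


|z - z0| = r is a circle with center z0 and radius r.
Center = (-3, -9), radius = 3

Circle with center (-3, -9) and radius 3


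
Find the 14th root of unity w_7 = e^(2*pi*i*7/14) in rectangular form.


Angle = 360*7/14 = 180°
a = cos(180°) = -1.0000
b = sin(180°) = 0

-1.0000 + 0i


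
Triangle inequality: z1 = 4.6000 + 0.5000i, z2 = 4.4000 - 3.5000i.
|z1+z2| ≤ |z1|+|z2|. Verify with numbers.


|z1| = sqrt(4.6^2 + 0.5^2) = sqrt(21.41) = 4.6271
|z2| = sqrt(4.4^2 + (-3.5)^2) = sqrt(31.61) = 5.6223
z1+z2 = 9.0000 - 3.0000i
|z1+z2| = sqrt(90) = 9.4868
|z1|+|z2| = 4.6271 + 5.6223 = 10.2494

|z1+z2| = 9.4868 ≤ |z1|+|z2| = 10.2494 (verified)


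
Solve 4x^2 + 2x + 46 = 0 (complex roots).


disc = 2^2 - 4*4*46 = 4 - 736 = -732
sqrt(|disc|) = sqrt(732) = 27.0555
Real part = -2/(2*4) = -0.2500
Imag part = 27.0555/(2*4) = 3.3819

-0.2500 ± 3.3819i


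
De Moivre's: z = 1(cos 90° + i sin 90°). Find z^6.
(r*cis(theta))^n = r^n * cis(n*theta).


r^6 = 1^6 = 1
n*theta = 6*90° = 540° = 180° (mod 360)
a = 1*cos(180°) = -1.0000
b = 1*sin(180°) = 0

1 cis(180°) = -1.0000 + 0i


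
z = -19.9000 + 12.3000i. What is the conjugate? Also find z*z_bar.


z_bar = -19.9000 - 12.3000i
z*z_bar = (-19.9)^2 + 12.3^2 = 396.01 + 151.29 = 547.3

z_bar = -19.9000 - 12.3000i, z*z_bar = 547.3


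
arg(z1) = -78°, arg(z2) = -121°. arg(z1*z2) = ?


arg(z1*z2) = -78° - 121° = -199°
Normalized to (-180°, 180°]: 161°

161°


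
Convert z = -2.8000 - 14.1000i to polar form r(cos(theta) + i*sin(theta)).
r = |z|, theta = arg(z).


r = sqrt(7.84+198.81) = sqrt(206.65) = 14.3753
theta = atan2(-14.1, -2.8) = -101.2318 degrees

r = 14.3753, theta = -101.2318 degrees


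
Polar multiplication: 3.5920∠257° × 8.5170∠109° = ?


r = 3.5920 * 8.5170 = 30.5931
theta = 257° + 109° = 366° = 6° (mod 360)

30.5931 cis(6°)


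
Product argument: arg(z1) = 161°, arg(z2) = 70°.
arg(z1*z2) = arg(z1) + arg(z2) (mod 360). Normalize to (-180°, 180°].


arg(z1*z2) = 161° + 70° = 231°
Normalized to (-180°, 180°]: -129°

-129°


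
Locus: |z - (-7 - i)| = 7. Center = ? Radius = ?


|z - z0| = r is a circle with center z0 and radius r.
Center = (-7, -1), radius = 7

Circle with center (-7, -1) and radius 7


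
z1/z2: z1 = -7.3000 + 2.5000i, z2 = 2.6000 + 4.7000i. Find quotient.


Conjugate of z2 = 2.6000 - 4.7000i
Numerator: (-7.3000 + 2.5000i)(2.6000 - 4.7000i) = -7.2300 + 40.8100i
Denominator: 2.6^2 + 4.7^2 = 28.85
Result = (-7.2300 + 40.8100i)/28.85

-0.2506 + 1.4146i


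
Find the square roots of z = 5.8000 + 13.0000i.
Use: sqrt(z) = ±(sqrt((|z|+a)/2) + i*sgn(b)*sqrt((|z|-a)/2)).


|z| = sqrt(33.64+169) = 14.2352
sqrt((|z|+a)/2) = sqrt((14.2352+5.8)/2) = sqrt(10.0176) = 3.1651
sqrt((|z|-a)/2) = sqrt((14.2352-5.8)/2) = sqrt(4.2176) = 2.0537

±(3.1651 + 2.0537i) i.e. 3.1651 + 2.0537i and -3.1651 - 2.0537i


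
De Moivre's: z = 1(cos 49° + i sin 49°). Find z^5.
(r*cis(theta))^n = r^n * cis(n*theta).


r^5 = 1^5 = 1
n*theta = 5*49° = 245° = 245° (mod 360)
a = 1*cos(245°) = -0.4226
b = 1*sin(245°) = -0.9063

1 cis(245°) = -0.4226 - 0.9063i


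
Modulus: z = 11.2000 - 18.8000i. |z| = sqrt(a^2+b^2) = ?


|z| = sqrt(11.2^2 + (-18.8)^2) = sqrt(125.44 + 353.44) = sqrt(478.88) = 21.8833

|z| = 21.8833


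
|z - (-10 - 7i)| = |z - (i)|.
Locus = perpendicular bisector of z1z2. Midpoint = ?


Equal distances means the locus is the perpendicular bisector of z1 and z2.
Midpoint = ((-10+0)/2, (-7+1)/2) = (-5.0000, -3.0000)

Perpendicular bisector through (-5.0000, -3.0000)


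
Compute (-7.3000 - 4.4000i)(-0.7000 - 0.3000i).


Real = -7.3*(-0.7) - (-4.4)*(-0.3) = 5.11 - 1.32 = 3.79
Imag = -7.3*(-0.3) - (0.7)*(-4.4) = 2.19 + 3.08 = 5.27

3.7900 + 5.2700i


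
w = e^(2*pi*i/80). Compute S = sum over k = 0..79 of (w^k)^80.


The roots are w_k = w^k with w = e^(2*pi*i/80), and (w^k)^80 = (w^80)^k.
So S = 1 + u + u^2 + ... + u^(79) with u = w^80.
80 = 1*80 + 0, so 80 is a multiple of 80 and u = (w^80)^1 = 1.
Every one of the 80 terms equals 1: S = 80

S = 80


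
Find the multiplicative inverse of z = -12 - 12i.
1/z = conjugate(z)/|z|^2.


|z|^2 = 144+144 = 288
1/z = (-12 + 12i)/288

1/z = -0.0417 + 0.0417i


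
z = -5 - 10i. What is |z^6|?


|z| = sqrt(25+100) = sqrt(125) = 11.1803
|z^6| = |z|^6 = (sqrt(125))^6 = 125^3 = 1953125

|z^6| = 1953125


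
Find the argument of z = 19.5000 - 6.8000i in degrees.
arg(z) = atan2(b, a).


Re = 19.5, Im = -6.8
arg = atan2(-6.8, 19.5) = -19.2246 degrees

arg(z) = -19.2246 degrees


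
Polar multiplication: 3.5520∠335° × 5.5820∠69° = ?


r = 3.5520 * 5.5820 = 19.8273
theta = 335° + 69° = 404° = 44° (mod 360)

19.8273 cis(44°)


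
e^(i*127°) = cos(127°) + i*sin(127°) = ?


cos(127°) = -0.6018
sin(127°) = 0.7986

e^(i*127°) = -0.6018 + 0.7986i


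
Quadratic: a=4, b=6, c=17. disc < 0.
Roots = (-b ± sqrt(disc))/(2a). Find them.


disc = 6^2 - 4*4*17 = 36 - 272 = -236
sqrt(|disc|) = sqrt(236) = 15.3623
Real part = -6/(2*4) = -0.7500
Imag part = 15.3623/(2*4) = 1.9203

-0.7500 ± 1.9203i


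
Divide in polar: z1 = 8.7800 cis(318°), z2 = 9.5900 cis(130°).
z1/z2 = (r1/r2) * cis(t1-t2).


r = 8.7800 / 9.5900 = 0.9155
theta = 318° - 130° = 188° = 188° (mod 360)

0.9155 cis(188°)


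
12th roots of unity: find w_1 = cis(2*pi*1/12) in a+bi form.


Angle = 360*1/12 = 30°
a = cos(30°) = 0.8660
b = sin(30°) = 0.5000

0.8660 + 0.5000i


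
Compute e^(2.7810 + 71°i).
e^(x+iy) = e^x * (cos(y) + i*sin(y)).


e^2.7810 = 16.1351
cos(71°) = 0.32557
sin(71°) = 0.94552
Real = 16.1351*0.32557 = 5.2531
Imag = 16.1351*0.94552 = 15.2561

5.2531 + 15.2561i


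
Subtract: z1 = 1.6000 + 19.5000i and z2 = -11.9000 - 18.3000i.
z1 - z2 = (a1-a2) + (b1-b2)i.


Real: 1.6 + 11.9 = 13.5
Imag: 19.5 + 18.3 = 37.8

13.5000 + 37.8000i


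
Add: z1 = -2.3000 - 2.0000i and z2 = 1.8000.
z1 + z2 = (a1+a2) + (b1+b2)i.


Real: -2.3 + 1.8 = -0.5
Imag: -2 + 0 = -2

-0.5000 - 2.0000i


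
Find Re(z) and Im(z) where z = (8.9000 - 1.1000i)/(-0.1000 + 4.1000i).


Multiply by conjugate: (8.9000 - 1.1000i)(-0.1000 - 4.1000i) / ((-0.1)^2 + 4.1^2)
Numerator real = 8.9*(-0.1) - (1.1)*4.1 = -5.4
Numerator imag = -1.1*(-0.1) - 8.9*4.1 = -36.38
Denominator = 16.82
Re(z) = -5.4/16.82 = -0.3210
Im(z) = -36.38/16.82 = -2.1629

Re(z) = -0.3210, Im(z) = -2.1629


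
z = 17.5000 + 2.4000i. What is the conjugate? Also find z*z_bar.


z_bar = 17.5000 - 2.4000i
z*z_bar = 17.5^2 + 2.4^2 = 306.25 + 5.76 = 312.01

z_bar = 17.5000 - 2.4000i, z*z_bar = 312.01


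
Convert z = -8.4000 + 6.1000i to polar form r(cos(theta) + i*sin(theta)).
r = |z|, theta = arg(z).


r = sqrt(70.56+37.21) = sqrt(107.77) = 10.3812
theta = atan2(6.1, -8.4) = 144.0132 degrees

r = 10.3812, theta = 144.0132 degrees


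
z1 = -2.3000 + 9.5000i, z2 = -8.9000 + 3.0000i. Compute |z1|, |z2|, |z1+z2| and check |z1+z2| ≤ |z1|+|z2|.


|z1| = sqrt((-2.3)^2 + 9.5^2) = sqrt(95.54) = 9.7745
|z2| = sqrt((-8.9)^2 + 3^2) = sqrt(88.21) = 9.3920
z1+z2 = -11.2000 + 12.5000i
|z1+z2| = sqrt(281.69) = 16.7836
|z1|+|z2| = 9.7745 + 9.3920 = 19.1665

|z1+z2| = 16.7836 ≤ |z1|+|z2| = 19.1665 (verified)


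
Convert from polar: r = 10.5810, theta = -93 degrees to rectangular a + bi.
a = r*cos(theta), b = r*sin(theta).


a = 10.5810*cos(-93°) = 10.5810*(-0.05234) = -0.5538
b = 10.5810*sin(-93°) = 10.5810*(-0.99863) = -10.5665

-0.5538 - 10.5665i


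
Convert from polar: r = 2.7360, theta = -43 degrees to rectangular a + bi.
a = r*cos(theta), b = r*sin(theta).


a = 2.7360*cos(-43°) = 2.7360*0.73135 = 2.0010
b = 2.7360*sin(-43°) = 2.7360*(-0.681998) = -1.8659

2.0010 - 1.8659i


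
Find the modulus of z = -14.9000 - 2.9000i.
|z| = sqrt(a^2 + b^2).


|z| = sqrt((-14.9)^2 + (-2.9)^2) = sqrt(222.01 + 8.41) = sqrt(230.42) = 15.1796

|z| = 15.1796


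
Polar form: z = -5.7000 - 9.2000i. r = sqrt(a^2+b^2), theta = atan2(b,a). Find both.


r = sqrt(32.49+84.64) = sqrt(117.13) = 10.8227
theta = atan2(-9.2, -5.7) = -121.7809 degrees

r = 10.8227, theta = -121.7809 degrees


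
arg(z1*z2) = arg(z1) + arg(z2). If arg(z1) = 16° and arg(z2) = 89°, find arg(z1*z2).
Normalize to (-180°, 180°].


arg(z1*z2) = 16° + 89° = 105°
Normalized to (-180°, 180°]: 105°

105°


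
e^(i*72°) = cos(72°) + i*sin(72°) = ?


cos(72°) = 0.3090
sin(72°) = 0.9511

e^(i*72°) = 0.3090 + 0.9511i


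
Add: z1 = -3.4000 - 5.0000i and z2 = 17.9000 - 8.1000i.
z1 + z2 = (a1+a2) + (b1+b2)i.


Real: -3.4 + 17.9 = 14.5
Imag: -5 - 8.1 = -13.1

14.5000 - 13.1000i


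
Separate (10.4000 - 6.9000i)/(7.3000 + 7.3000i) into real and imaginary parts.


Multiply by conjugate: (10.4000 - 6.9000i)(7.3000 - 7.3000i) / (7.3^2 + 7.3^2)
Numerator real = 10.4*7.3 - (6.9)*7.3 = 25.55
Numerator imag = -6.9*7.3 - 10.4*7.3 = -126.29
Denominator = 106.58
Re(z) = 25.55/106.58 = 0.2397
Im(z) = -126.29/106.58 = -1.1849

Re(z) = 0.2397, Im(z) = -1.1849


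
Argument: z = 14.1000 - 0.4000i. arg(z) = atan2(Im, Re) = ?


Re = 14.1, Im = -0.4
arg = atan2(-0.4, 14.1) = -1.6250 degrees

arg(z) = -1.6250 degrees


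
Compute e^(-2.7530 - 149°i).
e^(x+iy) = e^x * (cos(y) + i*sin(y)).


e^-2.7530 = 0.0637
cos(-149°) = -0.8572
sin(-149°) = -0.515
Real = 0.0637*(-0.8572) = -0.0546
Imag = 0.0637*(-0.515) = -0.0328

-0.0546 - 0.0328i


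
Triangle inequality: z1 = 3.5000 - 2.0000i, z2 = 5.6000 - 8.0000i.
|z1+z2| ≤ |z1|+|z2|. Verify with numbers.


|z1| = sqrt(3.5^2 + (-2)^2) = sqrt(16.25) = 4.0311
|z2| = sqrt(5.6^2 + (-8)^2) = sqrt(95.36) = 9.7652
z1+z2 = 9.1000 - 10.0000i
|z1+z2| = sqrt(182.81) = 13.5207
|z1|+|z2| = 4.0311 + 9.7652 = 13.7963

|z1+z2| = 13.5207 ≤ |z1|+|z2| = 13.7963 (verified)


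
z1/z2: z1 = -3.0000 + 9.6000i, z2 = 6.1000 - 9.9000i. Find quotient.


Conjugate of z2 = 6.1000 + 9.9000i
Numerator: (-3.0000 + 9.6000i)(6.1000 + 9.9000i) = -113.3400 + 28.8600i
Denominator: 6.1^2 + (-9.9)^2 = 135.22
Result = (-113.3400 + 28.8600i)/135.22

-0.8382 + 0.2134i


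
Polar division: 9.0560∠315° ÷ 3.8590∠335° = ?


r = 9.0560 / 3.8590 = 2.3467
theta = 315° - 335° = -20° = 340° (mod 360)

2.3467 cis(340°)


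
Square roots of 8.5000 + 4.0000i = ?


|z| = sqrt(72.25+16) = 9.3941
sqrt((|z|+a)/2) = sqrt((9.3941+8.5)/2) = sqrt(8.9471) = 2.9912
sqrt((|z|-a)/2) = sqrt((9.3941-8.5)/2) = sqrt(0.4471) = 0.6686

±(2.9912 + 0.6686i) i.e. 2.9912 + 0.6686i and -2.9912 - 0.6686i


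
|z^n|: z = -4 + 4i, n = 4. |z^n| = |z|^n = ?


|z| = sqrt(16+16) = sqrt(32) = 5.6569
|z^4| = |z|^4 = (sqrt(32))^4 = 32^2 = 1024

|z^4| = 1024


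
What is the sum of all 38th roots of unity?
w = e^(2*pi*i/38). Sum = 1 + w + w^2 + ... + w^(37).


The sum of all 38th roots of unity is 0.
Geometric series: (1 - w^38)/(1 - w) = (1-1)/(1-w) = 0 since w^38 = 1, w ≠ 1.
Alternatively: coefficient of z^37 in z^38 - 1 is 0.

0


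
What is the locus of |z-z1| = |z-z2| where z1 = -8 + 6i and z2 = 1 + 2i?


Equal distances means the locus is the perpendicular bisector of z1 and z2.
Midpoint = ((-8+1)/2, (6+2)/2) = (-3.5000, 4.0000)

Perpendicular bisector through (-3.5000, 4.0000)


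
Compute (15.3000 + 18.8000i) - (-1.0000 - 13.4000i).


Real: 15.3 + 1 = 16.3
Imag: 18.8 + 13.4 = 32.2

16.3000 + 32.2000i


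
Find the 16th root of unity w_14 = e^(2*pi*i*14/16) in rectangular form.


Angle = 360*14/16 = 315°
a = cos(315°) = 0.7071
b = sin(315°) = -0.7071

0.7071 - 0.7071i


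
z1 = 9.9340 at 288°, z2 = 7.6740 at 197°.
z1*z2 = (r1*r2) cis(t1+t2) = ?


r = 9.9340 * 7.6740 = 76.2335
theta = 288° + 197° = 485° = 125° (mod 360)

76.2335 cis(125°)


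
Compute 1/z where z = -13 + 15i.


|z|^2 = 169+225 = 394
1/z = (-13 - 15i)/394

1/z = -0.0330 - 0.0381i


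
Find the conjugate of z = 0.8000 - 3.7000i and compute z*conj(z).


z_bar = 0.8000 + 3.7000i
z*z_bar = 0.8^2 + (-3.7)^2 = 0.64 + 13.69 = 14.33

z_bar = 0.8000 + 3.7000i, z*z_bar = 14.33


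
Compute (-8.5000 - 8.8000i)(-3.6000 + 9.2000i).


Real = -8.5*(-3.6) - (-8.8)*9.2 = 30.6 - (-80.96) = 111.56
Imag = -8.5*9.2 - (3.6)*(-8.8) = -78.2 + 31.68 = -46.52

111.5600 - 46.5200i


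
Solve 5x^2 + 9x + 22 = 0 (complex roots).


disc = 9^2 - 4*5*22 = 81 - 440 = -359
sqrt(|disc|) = sqrt(359) = 18.9473
Real part = -9/(2*5) = -0.9000
Imag part = 18.9473/(2*5) = 1.8947

-0.9000 ± 1.8947i


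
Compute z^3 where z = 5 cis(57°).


r^3 = 5^3 = 125
n*theta = 3*57° = 171° = 171° (mod 360)
a = 125*cos(171°) = -123.4610
b = 125*sin(171°) = 19.5543

125 cis(171°) = -123.4610 + 19.5543i


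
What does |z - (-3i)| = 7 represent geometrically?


|z - z0| = r is a circle with center z0 and radius r.
Center = (0, -3), radius = 7

Circle with center (0, -3) and radius 7


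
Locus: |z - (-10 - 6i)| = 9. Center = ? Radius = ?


|z - z0| = r is a circle with center z0 and radius r.
Center = (-10, -6), radius = 9

Circle with center (-10, -6) and radius 9


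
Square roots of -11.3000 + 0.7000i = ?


|z| = sqrt(127.69+0.49) = 11.3217
sqrt((|z|+a)/2) = sqrt((11.3217+(-11.3))/2) = sqrt(0.0108) = 0.1041
sqrt((|z|-a)/2) = sqrt((11.3217-(-11.3))/2) = sqrt(11.3108) = 3.3632

±(0.1041 + 3.3632i) i.e. 0.1041 + 3.3632i and -0.1041 - 3.3632i


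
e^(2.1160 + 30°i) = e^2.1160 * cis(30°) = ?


e^2.1160 = 8.29788
cos(30°) = 0.86603
sin(30°) = 0.5
Real = 8.29788*0.86603 = 7.1862
Imag = 8.29788*0.5 = 4.1489

7.1862 + 4.1489i


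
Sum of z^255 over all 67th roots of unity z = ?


The roots are w_k = w^k with w = e^(2*pi*i/67), and (w^k)^255 = (w^255)^k.
So S = 1 + u + u^2 + ... + u^(66) with u = w^255.
255 = 3*67 + 54, so 255 is not a multiple of 67: u = (w^67)^3 * w^54 = w^54 ≠ 1 (w is a primitive 67th root), while u^67 = (w^67)^255 = 1.
Geometric series: S = (1 - u^67)/(1 - u) = (1 - 1)/(1 - u) = 0

S = 0


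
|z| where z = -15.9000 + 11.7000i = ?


|z| = sqrt((-15.9)^2 + 11.7^2) = sqrt(252.81 + 136.89) = sqrt(389.7) = 19.7408

|z| = 19.7408


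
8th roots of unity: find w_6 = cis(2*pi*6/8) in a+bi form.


Angle = 360*6/8 = 270°
a = cos(270°) = 0
b = sin(270°) = -1.0000

0 - 1.0000i


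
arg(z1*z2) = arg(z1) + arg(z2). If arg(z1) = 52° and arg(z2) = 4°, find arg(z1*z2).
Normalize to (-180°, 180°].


arg(z1*z2) = 52° + 4° = 56°
Normalized to (-180°, 180°]: 56°

56°


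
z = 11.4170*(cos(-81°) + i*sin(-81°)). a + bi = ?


a = 11.4170*cos(-81°) = 11.4170*0.15643 = 1.7860
b = 11.4170*sin(-81°) = 11.4170*(-0.987688) = -11.2764

1.7860 - 11.2764i


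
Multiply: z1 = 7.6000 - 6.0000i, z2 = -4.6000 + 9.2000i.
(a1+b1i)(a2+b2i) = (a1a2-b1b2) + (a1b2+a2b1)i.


Real = 7.6*(-4.6) - (-6)*9.2 = -34.96 - (-55.2) = 20.24
Imag = 7.6*9.2 - (4.6)*(-6) = 69.92 + 27.6 = 97.52

20.2400 + 97.5200i


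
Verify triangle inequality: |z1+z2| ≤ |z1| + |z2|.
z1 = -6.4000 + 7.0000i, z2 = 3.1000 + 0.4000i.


|z1| = sqrt((-6.4)^2 + 7^2) = sqrt(89.96) = 9.4847
|z2| = sqrt(3.1^2 + 0.4^2) = sqrt(9.77) = 3.1257
z1+z2 = -3.3000 + 7.4000i
|z1+z2| = sqrt(65.65) = 8.1025
|z1|+|z2| = 9.4847 + 3.1257 = 12.6104

|z1+z2| = 8.1025 ≤ |z1|+|z2| = 12.6104 (verified)


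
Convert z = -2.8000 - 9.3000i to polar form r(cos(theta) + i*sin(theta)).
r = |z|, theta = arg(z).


r = sqrt(7.84+86.49) = sqrt(94.33) = 9.7124
theta = atan2(-9.3, -2.8) = -106.7557 degrees

r = 9.7124, theta = -106.7557 degrees


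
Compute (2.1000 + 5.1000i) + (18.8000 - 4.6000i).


Real: 2.1 + 18.8 = 20.9
Imag: 5.1 - 4.6 = 0.5

20.9000 + 0.5000i


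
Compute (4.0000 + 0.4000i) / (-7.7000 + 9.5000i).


Conjugate of z2 = -7.7000 - 9.5000i
Numerator: (4.0000 + 0.4000i)(-7.7000 - 9.5000i) = -27.0000 - 41.0800i
Denominator: (-7.7)^2 + 9.5^2 = 149.54
Result = (-27.0000 - 41.0800i)/149.54

-0.1806 - 0.2747i


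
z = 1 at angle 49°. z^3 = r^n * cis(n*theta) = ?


r^3 = 1^3 = 1
n*theta = 3*49° = 147° = 147° (mod 360)
a = 1*cos(147°) = -0.8387
b = 1*sin(147°) = 0.5446

1 cis(147°) = -0.8387 + 0.5446i


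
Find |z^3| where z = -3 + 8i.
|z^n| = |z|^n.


|z| = sqrt(9+64) = sqrt(73) = 8.5440
|z^3| = |z|^3 = (sqrt(73))^3 = 73*sqrt(73)

|z^3| = 73*sqrt(73) ≈ 623.7123


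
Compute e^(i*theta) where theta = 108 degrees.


cos(108°) = -0.3090
sin(108°) = 0.9511

e^(i*108°) = -0.3090 + 0.9511i


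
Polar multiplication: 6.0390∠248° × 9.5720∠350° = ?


r = 6.0390 * 9.5720 = 57.8053
theta = 248° + 350° = 598° = 238° (mod 360)

57.8053 cis(238°)


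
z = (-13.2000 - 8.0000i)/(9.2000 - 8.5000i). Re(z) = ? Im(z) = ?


Multiply by conjugate: (-13.2000 - 8.0000i)(9.2000 + 8.5000i) / (9.2^2 + (-8.5)^2)
Numerator real = -13.2*9.2 - (8)*(-8.5) = -53.44
Numerator imag = -8*9.2 - (-13.2)*(-8.5) = -185.8
Denominator = 156.89
Re(z) = -53.44/156.89 = -0.3406
Im(z) = -185.8/156.89 = -1.1843

Re(z) = -0.3406, Im(z) = -1.1843


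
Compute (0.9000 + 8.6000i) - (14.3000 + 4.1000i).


Real: 0.9 - 14.3 = -13.4
Imag: 8.6 - 4.1 = 4.5

-13.4000 + 4.5000i


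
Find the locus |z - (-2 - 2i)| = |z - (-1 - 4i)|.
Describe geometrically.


Equal distances means the locus is the perpendicular bisector of z1 and z2.
Midpoint = ((-2+(-1))/2, (-2+(-4))/2) = (-1.5000, -3.0000)

Perpendicular bisector through (-1.5000, -3.0000)


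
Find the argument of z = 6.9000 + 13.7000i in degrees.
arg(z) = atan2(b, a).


Re = 6.9, Im = 13.7
arg = atan2(13.7, 6.9) = 63.2679 degrees

arg(z) = 63.2679 degrees


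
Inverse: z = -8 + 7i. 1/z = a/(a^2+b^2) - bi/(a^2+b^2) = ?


|z|^2 = 64+49 = 113
1/z = (-8 - 7i)/113

1/z = -0.0708 - 0.0619i


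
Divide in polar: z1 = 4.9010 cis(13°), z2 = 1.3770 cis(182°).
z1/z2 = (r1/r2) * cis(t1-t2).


r = 4.9010 / 1.3770 = 3.5592
theta = 13° - 182° = -169° = 191° (mod 360)

3.5592 cis(191°)


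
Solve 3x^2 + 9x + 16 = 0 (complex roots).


disc = 9^2 - 4*3*16 = 81 - 192 = -111
sqrt(|disc|) = sqrt(111) = 10.5357
Real part = -9/(2*3) = -1.5000
Imag part = 10.5357/(2*3) = 1.7559

-1.5000 ± 1.7559i


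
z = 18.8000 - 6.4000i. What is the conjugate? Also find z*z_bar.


z_bar = 18.8000 + 6.4000i
z*z_bar = 18.8^2 + (-6.4)^2 = 353.44 + 40.96 = 394.4

z_bar = 18.8000 + 6.4000i, z*z_bar = 394.4


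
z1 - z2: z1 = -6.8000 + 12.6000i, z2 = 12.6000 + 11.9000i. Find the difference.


Real: -6.8 - 12.6 = -19.4
Imag: 12.6 - 11.9 = 0.7

-19.4000 + 0.7000i


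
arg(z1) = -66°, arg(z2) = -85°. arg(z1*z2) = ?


arg(z1*z2) = -66° - 85° = -151°
Normalized to (-180°, 180°]: -151°

-151°


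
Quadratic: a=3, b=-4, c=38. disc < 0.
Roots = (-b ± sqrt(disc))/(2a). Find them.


disc = (-4)^2 - 4*3*38 = 16 - 456 = -440
sqrt(|disc|) = sqrt(440) = 20.9762
Real part = 4/(2*3) = 0.6667
Imag part = 20.9762/(2*3) = 3.4960

0.6667 ± 3.4960i


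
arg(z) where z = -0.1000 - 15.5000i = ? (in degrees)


Re = -0.1, Im = -15.5
arg = atan2(-15.5, -0.1) = -90.3696 degrees

arg(z) = -90.3696 degrees


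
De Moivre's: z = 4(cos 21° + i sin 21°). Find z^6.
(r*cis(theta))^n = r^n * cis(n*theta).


r^6 = 4^6 = 4096
n*theta = 6*21° = 126° = 126° (mod 360)
a = 4096*cos(126°) = -2407.5684
b = 4096*sin(126°) = 3313.7336

4096 cis(126°) = -2407.5684 + 3313.7336i


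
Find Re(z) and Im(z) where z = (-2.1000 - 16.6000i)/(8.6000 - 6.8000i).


Multiply by conjugate: (-2.1000 - 16.6000i)(8.6000 + 6.8000i) / (8.6^2 + (-6.8)^2)
Numerator real = -2.1*8.6 - (16.6)*(-6.8) = 94.82
Numerator imag = -16.6*8.6 - (-2.1)*(-6.8) = -157.04
Denominator = 120.2
Re(z) = 94.82/120.2 = 0.7889
Im(z) = -157.04/120.2 = -1.3065

Re(z) = 0.7889, Im(z) = -1.3065


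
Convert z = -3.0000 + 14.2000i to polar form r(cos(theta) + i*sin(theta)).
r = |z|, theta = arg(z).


r = sqrt(9+201.64) = sqrt(210.64) = 14.5134
theta = atan2(14.2, -3) = 101.9293 degrees

r = 14.5134, theta = 101.9293 degrees


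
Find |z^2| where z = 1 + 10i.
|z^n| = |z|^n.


|z| = sqrt(1+100) = sqrt(101) = 10.0499
|z^2| = |z|^2 = (sqrt(101))^2 = 101

|z^2| = 101


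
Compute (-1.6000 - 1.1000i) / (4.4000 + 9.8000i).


Conjugate of z2 = 4.4000 - 9.8000i
Numerator: (-1.6000 - 1.1000i)(4.4000 - 9.8000i) = -17.8200 + 10.8400i
Denominator: 4.4^2 + 9.8^2 = 115.4
Result = (-17.8200 + 10.8400i)/115.4

-0.1544 + 0.0939i


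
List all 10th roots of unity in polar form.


The 10th roots of unity are cis(360k/10°) for k=0..9
Angle step = 360/10 = 36°
Primitive root: cis(36°)
Primitive root = 0.8090 + 0.5878i

10 roots at angles: 0°, 36°, 72°, 108°, 144°, 180°, 216°, 252°, 288°, 324°


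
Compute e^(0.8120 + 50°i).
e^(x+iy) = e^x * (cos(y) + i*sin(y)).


e^0.8120 = 2.2524
cos(50°) = 0.6428
sin(50°) = 0.76604
Real = 2.2524*0.6428 = 1.4478
Imag = 2.2524*0.76604 = 1.7254

1.4478 + 1.7254i


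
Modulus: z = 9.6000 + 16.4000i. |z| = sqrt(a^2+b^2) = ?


|z| = sqrt(9.6^2 + 16.4^2) = sqrt(92.16 + 268.96) = sqrt(361.12) = 19.0032

|z| = 19.0032


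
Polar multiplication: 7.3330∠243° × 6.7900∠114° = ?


r = 7.3330 * 6.7900 = 49.7911
theta = 243° + 114° = 357° = 357° (mod 360)

49.7911 cis(357°)


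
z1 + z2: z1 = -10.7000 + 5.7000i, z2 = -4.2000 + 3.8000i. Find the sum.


Real: -10.7 - 4.2 = -14.9
Imag: 5.7 + 3.8 = 9.5

-14.9000 + 9.5000i


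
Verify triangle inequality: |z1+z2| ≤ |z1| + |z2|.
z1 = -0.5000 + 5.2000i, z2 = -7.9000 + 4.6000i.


|z1| = sqrt((-0.5)^2 + 5.2^2) = sqrt(27.29) = 5.2240
|z2| = sqrt((-7.9)^2 + 4.6^2) = sqrt(83.57) = 9.1417
z1+z2 = -8.4000 + 9.8000i
|z1+z2| = sqrt(166.6) = 12.9074
|z1|+|z2| = 5.2240 + 9.1417 = 14.3657

|z1+z2| = 12.9074 ≤ |z1|+|z2| = 14.3657 (verified)


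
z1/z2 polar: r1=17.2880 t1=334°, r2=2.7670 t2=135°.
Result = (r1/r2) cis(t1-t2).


r = 17.2880 / 2.7670 = 6.2479
theta = 334° - 135° = 199° = 199° (mod 360)

6.2479 cis(199°)


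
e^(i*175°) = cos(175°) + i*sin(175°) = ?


cos(175°) = -0.9962
sin(175°) = 0.0872

e^(i*175°) = -0.9962 + 0.0872i


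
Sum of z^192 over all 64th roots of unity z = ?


The roots are w_k = w^k with w = e^(2*pi*i/64), and (w^k)^192 = (w^192)^k.
So S = 1 + u + u^2 + ... + u^(63) with u = w^192.
192 = 3*64 + 0, so 192 is a multiple of 64 and u = (w^64)^3 = 1.
Every one of the 64 terms equals 1: S = 64

S = 64


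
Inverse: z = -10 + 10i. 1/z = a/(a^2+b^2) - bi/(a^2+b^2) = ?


|z|^2 = 100+100 = 200
1/z = (-10 - 10i)/200

1/z = -0.0500 - 0.0500i


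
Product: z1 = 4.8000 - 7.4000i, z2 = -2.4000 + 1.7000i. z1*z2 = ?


Real = 4.8*(-2.4) - (-7.4)*1.7 = -11.52 - (-12.58) = 1.06
Imag = 4.8*1.7 - (2.4)*(-7.4) = 8.16 + 17.76 = 25.92

1.0600 + 25.9200i


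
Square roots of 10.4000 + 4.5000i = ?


|z| = sqrt(108.16+20.25) = 11.3318
sqrt((|z|+a)/2) = sqrt((11.3318+10.4)/2) = sqrt(10.8659) = 3.2963
sqrt((|z|-a)/2) = sqrt((11.3318-10.4)/2) = sqrt(0.4659) = 0.6826

±(3.2963 + 0.6826i) i.e. 3.2963 + 0.6826i and -3.2963 - 0.6826i


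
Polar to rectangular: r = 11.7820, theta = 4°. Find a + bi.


a = 11.7820*cos(4°) = 11.7820*0.99756 = 11.7533
b = 11.7820*sin(4°) = 11.7820*0.06976 = 0.8219

11.7533 + 0.8219i


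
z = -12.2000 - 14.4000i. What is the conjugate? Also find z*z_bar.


z_bar = -12.2000 + 14.4000i
z*z_bar = (-12.2)^2 + (-14.4)^2 = 148.84 + 207.36 = 356.2

z_bar = -12.2000 + 14.4000i, z*z_bar = 356.2


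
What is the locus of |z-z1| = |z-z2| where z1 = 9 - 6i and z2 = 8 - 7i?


Equal distances means the locus is the perpendicular bisector of z1 and z2.
Midpoint = ((9+8)/2, (-6+(-7))/2) = (8.5000, -6.5000)

Perpendicular bisector through (8.5000, -6.5000)


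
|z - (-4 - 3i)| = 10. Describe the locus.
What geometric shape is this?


|z - z0| = r is a circle with center z0 and radius r.
Center = (-4, -3), radius = 10

Circle with center (-4, -3) and radius 10


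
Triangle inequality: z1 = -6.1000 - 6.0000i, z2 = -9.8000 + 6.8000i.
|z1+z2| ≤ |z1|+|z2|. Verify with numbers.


|z1| = sqrt((-6.1)^2 + (-6)^2) = sqrt(73.21) = 8.5563
|z2| = sqrt((-9.8)^2 + 6.8^2) = sqrt(142.28) = 11.9281
z1+z2 = -15.9000 + 0.8000i
|z1+z2| = sqrt(253.45) = 15.9201
|z1|+|z2| = 8.5563 + 11.9281 = 20.4844

|z1+z2| = 15.9201 ≤ |z1|+|z2| = 20.4844 (verified)


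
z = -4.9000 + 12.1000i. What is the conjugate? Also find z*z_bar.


z_bar = -4.9000 - 12.1000i
z*z_bar = (-4.9)^2 + 12.1^2 = 24.01 + 146.41 = 170.42

z_bar = -4.9000 - 12.1000i, z*z_bar = 170.42


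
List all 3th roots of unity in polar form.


The 3th roots of unity are cis(360k/3°) for k=0..2
Angle step = 360/3 = 120°
Primitive root: cis(120°)
Primitive root = -0.5000 + 0.8660i

3 roots at angles: 0°, 120°, 240°


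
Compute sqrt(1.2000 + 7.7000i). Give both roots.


|z| = sqrt(1.44+59.29) = 7.7929
sqrt((|z|+a)/2) = sqrt((7.7929+1.2)/2) = sqrt(4.4965) = 2.1205
sqrt((|z|-a)/2) = sqrt((7.7929-1.2)/2) = sqrt(3.2965) = 1.8156

±(2.1205 + 1.8156i) i.e. 2.1205 + 1.8156i and -2.1205 - 1.8156i


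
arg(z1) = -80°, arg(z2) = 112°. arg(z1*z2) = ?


arg(z1*z2) = -80° + 112° = 32°
Normalized to (-180°, 180°]: 32°

32°


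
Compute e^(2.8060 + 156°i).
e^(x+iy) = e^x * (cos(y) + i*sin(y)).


e^2.8060 = 16.5436
cos(156°) = -0.913545
sin(156°) = 0.40674
Real = 16.5436*(-0.913545) = -15.1133
Imag = 16.5436*0.40674 = 6.7289

-15.1133 + 6.7289i


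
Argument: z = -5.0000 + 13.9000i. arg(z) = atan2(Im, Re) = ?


Re = -5, Im = 13.9
arg = atan2(13.9, -5) = 109.7843 degrees

arg(z) = 109.7843 degrees


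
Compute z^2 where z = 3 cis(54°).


r^2 = 3^2 = 9
n*theta = 2*54° = 108° = 108° (mod 360)
a = 9*cos(108°) = -2.7812
b = 9*sin(108°) = 8.5595

9 cis(108°) = -2.7812 + 8.5595i


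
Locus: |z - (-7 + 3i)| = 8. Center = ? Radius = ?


|z - z0| = r is a circle with center z0 and radius r.
Center = (-7, 3), radius = 8

Circle with center (-7, 3) and radius 8


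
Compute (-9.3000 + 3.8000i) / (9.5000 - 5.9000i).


Conjugate of z2 = 9.5000 + 5.9000i
Numerator: (-9.3000 + 3.8000i)(9.5000 + 5.9000i) = -110.7700 - 18.7700i
Denominator: 9.5^2 + (-5.9)^2 = 125.06
Result = (-110.7700 - 18.7700i)/125.06

-0.8857 - 0.1501i


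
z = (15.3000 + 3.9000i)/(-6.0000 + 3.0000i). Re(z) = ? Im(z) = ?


Multiply by conjugate: (15.3000 + 3.9000i)(-6.0000 - 3.0000i) / ((-6)^2 + 3^2)
Numerator real = 15.3*(-6) + 3.9*3 = -80.1
Numerator imag = 3.9*(-6) - 15.3*3 = -69.3
Denominator = 45
Re(z) = -80.1/45 = -1.7800
Im(z) = -69.3/45 = -1.5400

Re(z) = -1.7800, Im(z) = -1.5400


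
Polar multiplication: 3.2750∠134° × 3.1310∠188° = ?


r = 3.2750 * 3.1310 = 10.2540
theta = 134° + 188° = 322° = 322° (mod 360)

10.2540 cis(322°)


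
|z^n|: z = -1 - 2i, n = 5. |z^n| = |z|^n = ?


|z| = sqrt(1+4) = sqrt(5) = 2.2361
|z^5| = |z|^5 = (sqrt(5))^5 = 5^2 * sqrt(5) = 25*sqrt(5)

|z^5| = 25*sqrt(5) ≈ 55.9017


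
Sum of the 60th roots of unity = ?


The sum of all 60th roots of unity is 0.
Geometric series: (1 - w^60)/(1 - w) = (1-1)/(1-w) = 0 since w^60 = 1, w ≠ 1.
Alternatively: coefficient of z^59 in z^60 - 1 is 0.

0


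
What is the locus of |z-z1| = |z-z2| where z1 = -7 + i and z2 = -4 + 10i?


Equal distances means the locus is the perpendicular bisector of z1 and z2.
Midpoint = ((-7+(-4))/2, (1+10)/2) = (-5.5000, 5.5000)

Perpendicular bisector through (-5.5000, 5.5000)
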